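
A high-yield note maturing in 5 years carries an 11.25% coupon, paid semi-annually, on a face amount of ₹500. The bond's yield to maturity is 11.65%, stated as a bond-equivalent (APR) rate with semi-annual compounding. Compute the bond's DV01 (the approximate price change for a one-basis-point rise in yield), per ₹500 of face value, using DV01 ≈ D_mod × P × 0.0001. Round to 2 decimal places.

Periodic yield y = 0.05825.
  t   CF        PV=CF/(1+0.05825)^t    t·PV
  1       28.125        26.5769        26.5769
  2       28.125        25.1140        50.2280
  3       28.125        23.7316        71.1949
  4       28.125        22.4254        89.7014
  5       28.125        21.1910       105.9549
  6       28.125        20.0246       120.1473
  7       28.125        18.9223       132.4563
  8       28.125        17.8808       143.0462
  9       28.125        16.8965       152.0689
  10     528.125       299.8154     2,998.1541
  Σ                    492.5785     3,889.5291
P = 492.5785; D_Mac = 7.89626 half-year periods = 3.94813 yrs; D_mod = 3.73081 yrs.
DV01 ≈ 3.73081 × 492.5785 × 0.0001 = 0.183772.

₹0.18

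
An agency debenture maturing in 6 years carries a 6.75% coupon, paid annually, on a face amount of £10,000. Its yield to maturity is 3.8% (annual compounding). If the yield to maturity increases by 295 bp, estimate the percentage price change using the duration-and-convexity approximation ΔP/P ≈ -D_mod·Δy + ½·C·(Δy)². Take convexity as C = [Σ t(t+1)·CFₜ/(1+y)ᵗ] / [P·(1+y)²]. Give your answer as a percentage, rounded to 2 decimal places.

-13.37%

With y = 0.038:
  t   CF        PV=CF/(1+0.038)^t    t·PV        t(t+1)·PV
  1       675.00       650.2890       650.2890       1,300.5780
  2       675.00       626.4827     1,252.9654       3,758.8961
  3       675.00       603.5479     1,810.6436       7,242.5743
  4       675.00       581.4527     2,325.8106      11,629.0531
  5       675.00       560.1663     2,800.8317      16,804.9901
  6    10,675.00     8,534.6116    51,207.6697     358,453.6880
  Σ                 11,556.5502    60,048.2100     399,189.7795
P = 11,556.5502; D_Mac = 5.19603 yrs; D_mod = 5.00581 yrs; C = 32.05948.
Duration effect: -5.00581 × (+0.0295) = -0.147671
Convexity effect: 0.5 × 32.05948 × (0.0295)² = +0.0139499
ΔP/P ≈ -0.147671 + 0.0139499 = -0.133722 = -13.3722%.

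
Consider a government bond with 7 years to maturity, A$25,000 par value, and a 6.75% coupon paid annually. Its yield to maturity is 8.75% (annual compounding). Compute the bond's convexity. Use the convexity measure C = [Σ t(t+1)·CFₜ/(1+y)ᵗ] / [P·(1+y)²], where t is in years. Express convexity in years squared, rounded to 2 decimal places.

With y = 0.0875:
  t   CF        PV=CF/(1+0.0875)^t    t·PV        t(t+1)·PV
  1     1,687.50     1,551.7241     1,551.7241       3,103.4483
  2     1,687.50     1,426.8728     2,853.7455       8,561.2366
  3     1,687.50     1,312.0669     3,936.2007      15,744.8030
  4     1,687.50     1,206.4983     4,825.9933      24,129.9663
  5     1,687.50     1,109.4237     5,547.1187      33,282.7121
  6     1,687.50     1,020.1598     6,120.9585      42,846.7098
  7    26,687.50    14,835.5289   103,848.7021     830,789.6166
  Σ                 22,462.2745   128,684.4430     958,458.4926
P = 22,462.2745.
Convexity = Σ t(t+1)·PV / [P·(1+y)²] = 958,458.4926 / (22,462.2745 × 1.182656) = 36.07954.

36.08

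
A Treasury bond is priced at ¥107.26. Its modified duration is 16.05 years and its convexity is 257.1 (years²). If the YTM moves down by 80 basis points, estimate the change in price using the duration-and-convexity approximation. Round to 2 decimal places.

Duration effect: -D_mod·Δy = -16.05 × (-0.008) = +0.128400
Convexity effect: ½·C·(Δy)² = 0.5 × 257.1 × (-0.008)² = +0.0082272
ΔP/P ≈ +0.128400 + 0.0082272 = +0.1366272
ΔP ≈ 107.26 × (+0.1366272) = +14.654633472.

+¥14.65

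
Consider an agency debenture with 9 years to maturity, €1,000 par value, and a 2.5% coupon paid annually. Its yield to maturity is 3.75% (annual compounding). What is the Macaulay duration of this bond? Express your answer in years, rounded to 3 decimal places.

8.119 years

Periodic yield y = 0.0375. Discount each cash flow and weight by its year:
  t   CF        PV=CF/(1+0.0375)^t    t·PV
  1        25.00        24.0964        24.0964
  2        25.00        23.2254        46.4509
  3        25.00        22.3860        67.1579
  4        25.00        21.5768        86.3073
  5        25.00        20.7969       103.9847
  6        25.00        20.0452       120.2715
  7        25.00        19.3207       135.2450
  8        25.00        18.6224       148.9790
  9     1,025.00       735.9205     6,623.2847
  Σ                    905.9904     7,355.7774
Price P = Σ PV = 905.9904.
Macaulay duration = Σ(t·PV) / P = 7,355.7774 / 905.9904 = 8.11905 years.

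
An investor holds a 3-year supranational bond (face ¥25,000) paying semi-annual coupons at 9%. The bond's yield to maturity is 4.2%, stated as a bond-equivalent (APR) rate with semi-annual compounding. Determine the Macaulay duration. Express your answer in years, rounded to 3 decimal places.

2.716 years

Periodic yield y = 0.021. Discount each cash flow and weight by its period:
  t   CF        PV=CF/(1+0.021)^t    t·PV
  1     1,125.00     1,101.8609     1,101.8609
  2     1,125.00     1,079.1978     2,158.3955
  3     1,125.00     1,057.0008     3,171.0023
  4     1,125.00     1,035.2603     4,141.0411
  5     1,125.00     1,013.9670     5,069.8349
  6    26,125.00    23,062.2591   138,373.5545
  Σ                 28,349.5458   154,015.6892
Price P = Σ PV = 28,349.5458.
Macaulay duration = Σ(t·PV) / P = 154,015.6892 / 28,349.5458 = 5.43274 half-year periods.
In years: 5.43274 / 2 = 2.71637 years.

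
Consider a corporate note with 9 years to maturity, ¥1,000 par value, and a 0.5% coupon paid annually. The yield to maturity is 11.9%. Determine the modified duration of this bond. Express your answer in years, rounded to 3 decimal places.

Periodic yield y = 0.119. First find Macaulay duration:
  t   CF        PV=CF/(1+0.119)^t    t·PV
  1         5.00         4.4683         4.4683
  2         5.00         3.9931         7.9862
  3         5.00         3.5685        10.7054
  4         5.00         3.1890        12.7559
  5         5.00         2.8498        14.2492
  6         5.00         2.5468        15.2806
  7         5.00         2.2759        15.9315
  8         5.00         2.0339        16.2712
  9     1,005.00       365.3384     3,288.0453
  Σ                    390.2636     3,385.6935
P = 390.2636; Macaulay duration = 3,385.6935 / 390.2636 = 8.67540 years.
Modified duration = D_Mac / (1 + y) = 8.67540 / 1.119 = 7.75282 years.

7.753 years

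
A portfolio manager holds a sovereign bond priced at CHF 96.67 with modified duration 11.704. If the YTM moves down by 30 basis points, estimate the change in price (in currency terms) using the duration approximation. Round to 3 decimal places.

+CHF 3.394

Duration approximation: ΔP/P ≈ -D_mod · Δy = -11.704 × (-0.003) = +0.035112.
ΔP ≈ 96.67 × (+0.035112) = +3.39427704.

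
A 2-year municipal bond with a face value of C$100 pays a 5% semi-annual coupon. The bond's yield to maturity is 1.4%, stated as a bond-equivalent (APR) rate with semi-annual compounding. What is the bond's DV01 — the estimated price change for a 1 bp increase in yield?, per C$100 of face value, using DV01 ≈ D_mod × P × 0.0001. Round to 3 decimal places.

Periodic yield y = 0.007.
  t   CF        PV=CF/(1+0.007)^t    t·PV
  1         2.50         2.4826         2.4826
  2         2.50         2.4654         4.9307
  3         2.50         2.4482         7.3447
  4       102.50        99.6795       398.7181
  Σ                    107.0757       413.4762
P = 107.0757; D_Mac = 3.86153 half-year periods = 1.93076 yrs; D_mod = 1.91734 yrs.
DV01 ≈ 1.91734 × 107.0757 × 0.0001 = 0.020530.

C$0.021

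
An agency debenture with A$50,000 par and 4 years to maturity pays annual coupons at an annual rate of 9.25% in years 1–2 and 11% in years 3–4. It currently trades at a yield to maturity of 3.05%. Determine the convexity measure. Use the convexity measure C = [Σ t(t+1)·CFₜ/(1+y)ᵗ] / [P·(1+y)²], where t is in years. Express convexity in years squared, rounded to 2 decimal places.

With y = 0.0305:
  t   CF        PV=CF/(1+0.0305)^t    t·PV        t(t+1)·PV
  1     4,625.00     4,488.1126     4,488.1126       8,976.2251
  2     4,625.00     4,355.2766     8,710.5533      26,131.6598
  3     5,500.00     5,025.9562    15,077.8687      60,311.4746
  4    55,500.00    49,215.3977   196,861.5907     984,307.9534
  Σ                 63,084.7431   225,138.1252   1,079,727.3130
P = 63,084.7431.
Convexity = Σ t(t+1)·PV / [P·(1+y)²] = 1,079,727.3130 / (63,084.7431 × 1.061930) = 16.11735.

16.12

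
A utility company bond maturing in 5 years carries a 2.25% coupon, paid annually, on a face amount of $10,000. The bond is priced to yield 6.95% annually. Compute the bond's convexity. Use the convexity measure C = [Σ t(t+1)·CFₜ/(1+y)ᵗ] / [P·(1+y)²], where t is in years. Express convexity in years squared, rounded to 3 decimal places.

24.533

With y = 0.0695:
  t   CF        PV=CF/(1+0.0695)^t    t·PV        t(t+1)·PV
  1       225.00       210.3787       210.3787         420.7574
  2       225.00       196.7075       393.4150       1,180.2451
  3       225.00       183.9247       551.7742       2,207.0969
  4       225.00       171.9726       687.8906       3,439.4528
  5    10,225.00     7,307.3410    36,536.7048     219,220.2289
  Σ                  8,070.3245    38,380.1633     226,467.7810
P = 8,070.3245.
Convexity = Σ t(t+1)·PV / [P·(1+y)²] = 226,467.7810 / (8,070.3245 × 1.143830) = 24.53318.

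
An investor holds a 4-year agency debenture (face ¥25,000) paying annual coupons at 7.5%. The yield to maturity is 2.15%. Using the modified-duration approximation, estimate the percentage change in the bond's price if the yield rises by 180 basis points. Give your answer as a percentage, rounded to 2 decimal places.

Periodic yield y = 0.0215. Modified duration first:
  t   CF        PV=CF/(1+0.0215)^t    t·PV
  1     1,875.00     1,835.5360     1,835.5360
  2     1,875.00     1,796.9026     3,593.8051
  3     1,875.00     1,759.0823     5,277.2469
  4    26,875.00    24,682.8321    98,731.3284
  Σ                 30,074.3530   109,437.9164
P = 30,074.3530; D_Mac = 3.63891 yrs; D_mod = 3.63891/(1+0.0215) = 3.56232 yrs.
ΔP/P ≈ -D_mod · Δy = -3.56232 × (+0.018) = -0.064122 = -6.4122%.

-6.41%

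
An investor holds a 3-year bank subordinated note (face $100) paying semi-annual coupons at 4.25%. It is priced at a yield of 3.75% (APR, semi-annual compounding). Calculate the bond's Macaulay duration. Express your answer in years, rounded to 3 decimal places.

Periodic yield y = 0.01875. Discount each cash flow and weight by its period:
  t   CF        PV=CF/(1+0.01875)^t    t·PV
  1        2.125         2.0859         2.0859
  2        2.125         2.0475         4.0950
  3        2.125         2.0098         6.0294
  4        2.125         1.9728         7.8913
  5        2.125         1.9365         9.6826
  6      102.125        91.3537       548.1224
  Σ                    101.4063       577.9067
Price P = Σ PV = 101.4063.
Macaulay duration = Σ(t·PV) / P = 577.9067 / 101.4063 = 5.69892 half-year periods.
In years: 5.69892 / 2 = 2.84946 years.

2.849 years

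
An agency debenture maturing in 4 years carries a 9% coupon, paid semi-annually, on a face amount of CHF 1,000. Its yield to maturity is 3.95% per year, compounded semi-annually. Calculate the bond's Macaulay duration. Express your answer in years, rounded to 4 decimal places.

3.4984 years

Periodic yield y = 0.01975. Discount each cash flow and weight by its period:
  t   CF        PV=CF/(1+0.01975)^t    t·PV
  1        45.00        44.1285        44.1285
  2        45.00        43.2738        86.5476
  3        45.00        42.4357       127.3071
  4        45.00        41.6138       166.4553
  5        45.00        40.8079       204.0394
  6        45.00        40.0175       240.1052
  7        45.00        39.2425       274.6974
  8     1,045.00       893.6482     7,149.1855
  Σ                  1,185.1679     8,292.4659
Price P = Σ PV = 1,185.1679.
Macaulay duration = Σ(t·PV) / P = 8,292.4659 / 1,185.1679 = 6.99687 half-year periods.
In years: 6.99687 / 2 = 3.49844 years.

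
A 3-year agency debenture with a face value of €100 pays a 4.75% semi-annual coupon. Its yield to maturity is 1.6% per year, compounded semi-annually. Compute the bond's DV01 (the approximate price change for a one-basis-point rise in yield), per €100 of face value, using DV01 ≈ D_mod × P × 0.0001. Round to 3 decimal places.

Periodic yield y = 0.008.
  t   CF        PV=CF/(1+0.008)^t    t·PV
  1        2.375         2.3562         2.3562
  2        2.375         2.3375         4.6749
  3        2.375         2.3189         6.9567
  4        2.375         2.3005         9.2020
  5        2.375         2.2822        11.4112
  6      102.375        97.5957       585.5743
  Σ                    109.1909       620.1752
P = 109.1909; D_Mac = 5.67973 half-year periods = 2.83987 yrs; D_mod = 2.81733 yrs.
DV01 ≈ 2.81733 × 109.1909 × 0.0001 = 0.030763.

€0.031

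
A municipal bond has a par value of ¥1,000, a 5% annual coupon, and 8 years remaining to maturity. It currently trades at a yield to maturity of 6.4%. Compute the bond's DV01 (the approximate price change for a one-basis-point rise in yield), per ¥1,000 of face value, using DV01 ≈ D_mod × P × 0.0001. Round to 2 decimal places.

¥0.58

Periodic yield y = 0.064.
  t   CF        PV=CF/(1+0.064)^t    t·PV
  1        50.00        46.9925        46.9925
  2        50.00        44.1659        88.3317
  3        50.00        41.5093       124.5278
  4        50.00        39.0125       156.0499
  5        50.00        36.6659       183.3293
  6        50.00        34.4604       206.7624
  7        50.00        32.3876       226.7131
  8     1,050.00       639.2287     5,113.8297
  Σ                    914.4226     6,146.5364
P = 914.4226; D_Mac = 6.72177 yrs; D_mod = 6.31745 yrs.
DV01 ≈ 6.31745 × 914.4226 × 0.0001 = 0.577682.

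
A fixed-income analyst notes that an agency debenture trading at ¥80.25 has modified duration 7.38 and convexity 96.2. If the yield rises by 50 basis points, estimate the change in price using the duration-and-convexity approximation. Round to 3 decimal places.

Duration effect: -D_mod·Δy = -7.38 × (+0.005) = -0.036900
Convexity effect: ½·C·(Δy)² = 0.5 × 96.2 × (0.005)² = +0.0012025
ΔP/P ≈ -0.036900 + 0.0012025 = -0.0356975
ΔP ≈ 80.25 × (-0.0356975) = -2.864724375.

-¥2.865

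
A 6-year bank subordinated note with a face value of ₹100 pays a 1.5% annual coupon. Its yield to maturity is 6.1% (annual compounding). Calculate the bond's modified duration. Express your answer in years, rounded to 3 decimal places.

5.416 years

Periodic yield y = 0.061. First find Macaulay duration:
  t   CF        PV=CF/(1+0.061)^t    t·PV
  1         1.50         1.4138         1.4138
  2         1.50         1.3325         2.6650
  3         1.50         1.2559         3.7676
  4         1.50         1.1837         4.7347
  5         1.50         1.1156         5.5781
  6       101.50        71.1498       426.8989
  Σ                     77.4512       445.0579
P = 77.4512; Macaulay duration = 445.0579 / 77.4512 = 5.74630 years.
Modified duration = D_Mac / (1 + y) = 5.74630 / 1.061 = 5.41593 years.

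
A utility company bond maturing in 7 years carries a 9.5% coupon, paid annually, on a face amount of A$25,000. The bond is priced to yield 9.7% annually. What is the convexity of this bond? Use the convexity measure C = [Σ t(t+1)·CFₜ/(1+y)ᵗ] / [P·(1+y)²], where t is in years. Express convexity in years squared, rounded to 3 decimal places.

With y = 0.097:
  t   CF        PV=CF/(1+0.097)^t    t·PV        t(t+1)·PV
  1     2,375.00     2,164.9954     2,164.9954       4,329.9909
  2     2,375.00     1,973.5601     3,947.1202      11,841.3607
  3     2,375.00     1,799.0521     5,397.1562      21,588.6247
  4     2,375.00     1,639.9745     6,559.8981      32,799.4906
  5     2,375.00     1,494.9631     7,474.8156      44,848.8933
  6     2,375.00     1,362.7740     8,176.6442      57,236.5092
  7    27,375.00    14,318.8367   100,231.8566     801,854.8527
  Σ                 24,754.1559   133,952.4863     974,499.7222
P = 24,754.1559.
Convexity = Σ t(t+1)·PV / [P·(1+y)²] = 974,499.7222 / (24,754.1559 × 1.203409) = 32.71300.

32.713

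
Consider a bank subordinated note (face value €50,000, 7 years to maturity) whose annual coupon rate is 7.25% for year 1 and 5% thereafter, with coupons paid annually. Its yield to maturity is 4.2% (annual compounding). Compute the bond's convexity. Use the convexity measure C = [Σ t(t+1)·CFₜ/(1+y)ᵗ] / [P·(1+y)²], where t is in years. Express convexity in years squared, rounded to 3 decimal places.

41.984

With y = 0.042:
  t   CF        PV=CF/(1+0.042)^t    t·PV        t(t+1)·PV
  1     3,625.00     3,478.8868     3,478.8868       6,957.7735
  2     2,500.00     2,302.5261     4,605.0523      13,815.1569
  3     2,500.00     2,209.7180     6,629.1540      26,516.6159
  4     2,500.00     2,120.6507     8,482.6027      42,413.0133
  5     2,500.00     2,035.1734    10,175.8669      61,055.2015
  6     2,500.00     1,953.1414    11,718.8486      82,031.9405
  7    52,500.00    39,362.7354   275,539.1477   2,204,313.1814
  Σ                 53,462.8318   320,629.5589   2,437,102.8830
P = 53,462.8318.
Convexity = Σ t(t+1)·PV / [P·(1+y)²] = 2,437,102.8830 / (53,462.8318 × 1.085764) = 41.98426.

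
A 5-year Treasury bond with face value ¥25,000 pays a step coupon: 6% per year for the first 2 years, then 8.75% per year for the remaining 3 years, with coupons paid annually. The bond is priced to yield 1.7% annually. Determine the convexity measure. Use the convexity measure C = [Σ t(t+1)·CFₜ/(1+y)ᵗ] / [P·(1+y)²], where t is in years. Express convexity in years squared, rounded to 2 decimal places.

24.96

With y = 0.017:
  t   CF        PV=CF/(1+0.017)^t    t·PV        t(t+1)·PV
  1     1,500.00     1,474.9263     1,474.9263       2,949.8525
  2     1,500.00     1,450.2716     2,900.5433       8,701.6298
  3     2,187.50     2,079.6258     6,238.8775      24,955.5100
  4     2,187.50     2,044.8632     8,179.4526      40,897.2631
  5    27,187.50    24,989.8995   124,949.4975     749,696.9852
  Σ                 32,039.5864   143,743.2972     827,201.2406
P = 32,039.5864.
Convexity = Σ t(t+1)·PV / [P·(1+y)²] = 827,201.2406 / (32,039.5864 × 1.034289) = 24.96217.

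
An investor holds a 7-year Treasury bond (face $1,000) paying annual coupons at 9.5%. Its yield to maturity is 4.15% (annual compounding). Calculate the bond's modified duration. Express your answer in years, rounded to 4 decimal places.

Periodic yield y = 0.0415. First find Macaulay duration:
  t   CF        PV=CF/(1+0.0415)^t    t·PV
  1        95.00        91.2146        91.2146
  2        95.00        87.5800       175.1600
  3        95.00        84.0903       252.2708
  4        95.00        80.7396       322.9583
  5        95.00        77.5224       387.6120
  6        95.00        74.4334       446.6005
  7     1,095.00       823.7572     5,766.3001
  Σ                  1,319.3375     7,442.1164
P = 1,319.3375; Macaulay duration = 7,442.1164 / 1,319.3375 = 5.64080 years.
Modified duration = D_Mac / (1 + y) = 5.64080 / 1.0415 = 5.41603 years.

5.4160 years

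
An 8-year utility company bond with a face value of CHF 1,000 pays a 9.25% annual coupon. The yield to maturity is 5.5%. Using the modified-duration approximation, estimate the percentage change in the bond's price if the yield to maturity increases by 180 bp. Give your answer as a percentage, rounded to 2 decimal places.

-10.60%

Periodic yield y = 0.055. Modified duration first:
  t   CF        PV=CF/(1+0.055)^t    t·PV
  1        92.50        87.6777        87.6777
  2        92.50        83.1068       166.2137
  3        92.50        78.7743       236.3228
  4        92.50        74.6675       298.6702
  5        92.50        70.7749       353.8746
  6        92.50        67.0852       402.5114
  7        92.50        63.5879       445.1153
  8     1,092.50       711.8718     5,694.9741
  Σ                  1,237.5462     7,685.3599
P = 1,237.5462; D_Mac = 6.21016 yrs; D_mod = 6.21016/(1+0.055) = 5.88641 yrs.
ΔP/P ≈ -D_mod · Δy = -5.88641 × (+0.018) = -0.105955 = -10.5955%.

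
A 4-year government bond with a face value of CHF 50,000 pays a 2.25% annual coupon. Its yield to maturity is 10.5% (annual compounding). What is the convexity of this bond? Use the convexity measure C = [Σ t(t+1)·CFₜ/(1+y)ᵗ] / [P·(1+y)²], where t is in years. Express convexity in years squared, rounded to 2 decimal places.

With y = 0.105:
  t   CF        PV=CF/(1+0.105)^t    t·PV        t(t+1)·PV
  1     1,125.00     1,018.0995     1,018.0995       2,036.1991
  2     1,125.00       921.3571     1,842.7141       5,528.1423
  3     1,125.00       833.8073     2,501.4219      10,005.6875
  4    51,125.00    34,291.3205   137,165.2819     685,826.4093
  Σ                 37,064.5844   142,527.5174     703,396.4382
P = 37,064.5844.
Convexity = Σ t(t+1)·PV / [P·(1+y)²] = 703,396.4382 / (37,064.5844 × 1.221025) = 15.54234.

15.54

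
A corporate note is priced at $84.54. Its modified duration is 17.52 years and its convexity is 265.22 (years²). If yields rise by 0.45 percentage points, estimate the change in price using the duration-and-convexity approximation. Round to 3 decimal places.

Duration effect: -D_mod·Δy = -17.52 × (+0.0045) = -0.078840
Convexity effect: ½·C·(Δy)² = 0.5 × 265.22 × (0.0045)² = +0.0026853525
ΔP/P ≈ -0.078840 + 0.0026853525 = -0.0761546475
ΔP ≈ 84.54 × (-0.0761546475) = -6.43811389965.

-$6.438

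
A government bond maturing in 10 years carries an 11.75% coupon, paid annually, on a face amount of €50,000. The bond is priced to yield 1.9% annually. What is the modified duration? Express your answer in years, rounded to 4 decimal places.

Periodic yield y = 0.019. First find Macaulay duration:
  t   CF        PV=CF/(1+0.019)^t    t·PV
  1     5,875.00     5,765.4563     5,765.4563
  2     5,875.00     5,657.9552    11,315.9104
  3     5,875.00     5,552.4585    16,657.3754
  4     5,875.00     5,448.9288    21,795.7153
  5     5,875.00     5,347.3296    26,736.6478
  6     5,875.00     5,247.6247    31,485.7482
  7     5,875.00     5,149.7789    36,048.4523
  8     5,875.00     5,053.7575    40,430.0600
  9     5,875.00     4,959.5265    44,635.7385
  10   55,875.00    46,288.7759   462,887.7590
  Σ                 94,471.5918   697,758.8631
P = 94,471.5918; Macaulay duration = 697,758.8631 / 94,471.5918 = 7.38591 years.
Modified duration = D_Mac / (1 + y) = 7.38591 / 1.019 = 7.24820 years.

7.2482 years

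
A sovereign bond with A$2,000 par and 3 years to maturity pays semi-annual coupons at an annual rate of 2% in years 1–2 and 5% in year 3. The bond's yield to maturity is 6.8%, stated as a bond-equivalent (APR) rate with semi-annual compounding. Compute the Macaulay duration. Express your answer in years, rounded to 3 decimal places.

2.915 years

Periodic yield y = 0.034. Discount each cash flow and weight by its period:
  t   CF        PV=CF/(1+0.034)^t    t·PV
  1        20.00        19.3424        19.3424
  2        20.00        18.7063        37.4127
  3        20.00        18.0912        54.2737
  4        20.00        17.4964        69.9855
  5        50.00        42.3026       211.5131
  6     2,050.00     1,677.3768    10,064.2607
  Σ                  1,793.3157    10,456.7881
Price P = Σ PV = 1,793.3157.
Macaulay duration = Σ(t·PV) / P = 10,456.7881 / 1,793.3157 = 5.83098 half-year periods.
In years: 5.83098 / 2 = 2.91549 years.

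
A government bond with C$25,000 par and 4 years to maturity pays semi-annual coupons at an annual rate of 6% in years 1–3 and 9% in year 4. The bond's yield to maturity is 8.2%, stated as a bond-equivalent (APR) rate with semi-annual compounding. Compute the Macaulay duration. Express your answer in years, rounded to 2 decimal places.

3.60 years

Periodic yield y = 0.041. Discount each cash flow and weight by its period:
  t   CF        PV=CF/(1+0.041)^t    t·PV
  1       750.00       720.4611       720.4611
  2       750.00       692.0856     1,384.1712
  3       750.00       664.8277     1,994.4830
  4       750.00       638.6433     2,554.5731
  5       750.00       613.4902     3,067.4509
  6       750.00       589.3277     3,535.9665
  7     1,125.00       849.1754     5,944.2280
  8    26,125.00    18,943.0743   151,544.5945
  Σ                 23,711.0853   170,745.9282
Price P = Σ PV = 23,711.0853.
Macaulay duration = Σ(t·PV) / P = 170,745.9282 / 23,711.0853 = 7.20110 half-year periods.
In years: 7.20110 / 2 = 3.60055 years.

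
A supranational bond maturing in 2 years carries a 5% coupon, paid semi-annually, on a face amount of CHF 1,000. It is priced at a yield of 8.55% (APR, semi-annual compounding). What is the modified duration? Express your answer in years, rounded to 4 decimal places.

Periodic yield y = 0.04275. First find Macaulay duration:
  t   CF        PV=CF/(1+0.04275)^t    t·PV
  1        25.00        23.9751        23.9751
  2        25.00        22.9922        45.9843
  3        25.00        22.0495        66.1486
  4     1,025.00       866.9680     3,467.8720
  Σ                    935.9848     3,603.9800
P = 935.9848; Macaulay duration = 3,603.9800 / 935.9848 = 3.85047 half-year periods = 1.92523 years.
Modified duration = D_Mac / (1 + y) = 1.92523 / 1.04275 = 1.84630 years.

1.8463 years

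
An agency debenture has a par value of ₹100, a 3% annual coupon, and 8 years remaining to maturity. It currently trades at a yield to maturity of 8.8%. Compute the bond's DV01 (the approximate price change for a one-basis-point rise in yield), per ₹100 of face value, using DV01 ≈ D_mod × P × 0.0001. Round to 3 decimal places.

₹0.044

Periodic yield y = 0.088.
  t   CF        PV=CF/(1+0.088)^t    t·PV
  1         3.00         2.7574         2.7574
  2         3.00         2.5343         5.0687
  3         3.00         2.3293         6.9880
  4         3.00         2.1409         8.5638
  5         3.00         1.9678         9.8389
  6         3.00         1.8086        10.8517
  7         3.00         1.6623        11.6364
  8       103.00        52.4573       419.6585
  Σ                     67.6580       475.3634
P = 67.6580; D_Mac = 7.02597 yrs; D_mod = 6.45769 yrs.
DV01 ≈ 6.45769 × 67.6580 × 0.0001 = 0.043691.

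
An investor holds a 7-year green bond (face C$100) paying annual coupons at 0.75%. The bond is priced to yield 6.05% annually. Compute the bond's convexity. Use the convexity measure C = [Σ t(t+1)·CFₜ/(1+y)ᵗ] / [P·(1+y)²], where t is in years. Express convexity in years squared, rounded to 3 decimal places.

With y = 0.0605:
  t   CF        PV=CF/(1+0.0605)^t    t·PV        t(t+1)·PV
  1         0.75         0.7072         0.7072           1.4144
  2         0.75         0.6669         1.3337           4.0012
  3         0.75         0.6288         1.8865           7.5459
  4         0.75         0.5930         2.3718          11.8590
  5         0.75         0.5591         2.7956          16.7737
  6         0.75         0.5272         3.1634          22.1435
  7       100.75        66.7837       467.4858       3,739.8861
  Σ                     70.4659       479.7440       3,803.6238
P = 70.4659.
Convexity = Σ t(t+1)·PV / [P·(1+y)²] = 3,803.6238 / (70.4659 × 1.124660) = 47.99514.

47.995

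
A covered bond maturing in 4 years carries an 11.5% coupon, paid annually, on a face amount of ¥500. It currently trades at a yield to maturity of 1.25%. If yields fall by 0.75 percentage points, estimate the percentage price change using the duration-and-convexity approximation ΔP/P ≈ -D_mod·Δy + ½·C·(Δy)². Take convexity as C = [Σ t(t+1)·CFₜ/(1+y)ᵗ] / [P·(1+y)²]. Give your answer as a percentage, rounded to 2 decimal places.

+2.65%

With y = 0.0125:
  t   CF        PV=CF/(1+0.0125)^t    t·PV        t(t+1)·PV
  1        57.50        56.7901        56.7901         113.5802
  2        57.50        56.0890       112.1780         336.5341
  3        57.50        55.3966       166.1897         664.7586
  4       557.50       530.4748     2,121.8991      10,609.4957
  Σ                    698.7505     2,457.0569      11,724.3686
P = 698.7505; D_Mac = 3.51636 yrs; D_mod = 3.47295 yrs; C = 16.36731.
Duration effect: -3.47295 × (-0.0075) = +0.026047
Convexity effect: 0.5 × 16.36731 × (-0.0075)² = +0.0004603
ΔP/P ≈ +0.026047 + 0.0004603 = +0.026507 = +2.6507%.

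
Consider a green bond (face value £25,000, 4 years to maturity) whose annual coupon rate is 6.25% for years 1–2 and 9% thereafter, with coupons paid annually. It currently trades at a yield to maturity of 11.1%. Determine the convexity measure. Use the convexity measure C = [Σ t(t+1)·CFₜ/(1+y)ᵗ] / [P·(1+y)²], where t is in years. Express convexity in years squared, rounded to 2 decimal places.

With y = 0.111:
  t   CF        PV=CF/(1+0.111)^t    t·PV        t(t+1)·PV
  1     1,562.50     1,406.3906     1,406.3906       2,812.7813
  2     1,562.50     1,265.8782     2,531.7563       7,595.2690
  3     2,250.00     1,640.7422     4,922.2265      19,688.9061
  4    27,250.00    17,885.8783    71,543.5131     357,717.5656
  Σ                 22,198.8893    80,403.8866     387,814.5219
P = 22,198.8893.
Convexity = Σ t(t+1)·PV / [P·(1+y)²] = 387,814.5219 / (22,198.8893 × 1.234321) = 14.15353.

14.15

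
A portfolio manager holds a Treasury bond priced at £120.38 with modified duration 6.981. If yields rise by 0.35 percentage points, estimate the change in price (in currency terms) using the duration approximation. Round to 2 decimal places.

-£2.94

Duration approximation: ΔP/P ≈ -D_mod · Δy = -6.981 × (+0.0035) = -0.0244335.
ΔP ≈ 120.38 × (-0.0244335) = -2.94130473.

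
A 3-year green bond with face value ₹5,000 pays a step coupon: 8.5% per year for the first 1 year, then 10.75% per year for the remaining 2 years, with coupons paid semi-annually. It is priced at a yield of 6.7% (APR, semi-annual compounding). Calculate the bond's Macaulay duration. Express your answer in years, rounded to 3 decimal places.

Periodic yield y = 0.0335. Discount each cash flow and weight by its period:
  t   CF        PV=CF/(1+0.0335)^t    t·PV
  1       212.50       205.6120       205.6120
  2       212.50       198.9473       397.8945
  3       268.75       243.4541       730.3622
  4       268.75       235.5627       942.2509
  5       268.75       227.9272     1,139.6358
  6     5,268.75     4,323.5920    25,941.5521
  Σ                  5,435.0952    29,357.3074
Price P = Σ PV = 5,435.0952.
Macaulay duration = Σ(t·PV) / P = 29,357.3074 / 5,435.0952 = 5.40143 half-year periods.
In years: 5.40143 / 2 = 2.70072 years.

2.701 years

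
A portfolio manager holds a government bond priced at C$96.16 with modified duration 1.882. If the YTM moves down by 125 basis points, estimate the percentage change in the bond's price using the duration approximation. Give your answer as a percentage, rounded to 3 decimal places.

+2.353%

Duration approximation: ΔP/P ≈ -D_mod · Δy = -1.882 × (-0.0125) = +0.023525.
As a percentage: +2.3525%.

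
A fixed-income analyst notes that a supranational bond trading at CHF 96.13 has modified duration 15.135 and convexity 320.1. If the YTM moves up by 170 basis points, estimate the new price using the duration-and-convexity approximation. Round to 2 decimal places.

Duration effect: -D_mod·Δy = -15.135 × (+0.017) = -0.257295
Convexity effect: ½·C·(Δy)² = 0.5 × 320.1 × (0.017)² = +0.04625445
ΔP/P ≈ -0.257295 + 0.04625445 = -0.21104055
New price ≈ 96.13 × (1 - 0.21104055) = 75.8426719285.

CHF 75.84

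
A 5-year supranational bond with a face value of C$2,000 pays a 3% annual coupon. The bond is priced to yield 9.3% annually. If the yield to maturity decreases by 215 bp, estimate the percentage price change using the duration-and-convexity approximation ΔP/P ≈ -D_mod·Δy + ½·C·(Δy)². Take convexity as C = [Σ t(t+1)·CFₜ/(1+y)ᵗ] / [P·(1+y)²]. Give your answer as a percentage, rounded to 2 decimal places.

With y = 0.093:
  t   CF        PV=CF/(1+0.093)^t    t·PV        t(t+1)·PV
  1        60.00        54.8948        54.8948         109.7896
  2        60.00        50.2240       100.4479         301.3437
  3        60.00        45.9506       137.8517         551.4067
  4        60.00        42.0408       168.1631         840.8153
  5     2,060.00     1,320.5852     6,602.9258      39,617.5546
  Σ                  1,513.6952     7,064.2832      41,420.9099
P = 1,513.6952; D_Mac = 4.66691 yrs; D_mod = 4.26982 yrs; C = 22.90556.
Duration effect: -4.26982 × (-0.0215) = +0.091801
Convexity effect: 0.5 × 22.90556 × (-0.0215)² = +0.0052940
ΔP/P ≈ +0.091801 + 0.0052940 = +0.097095 = +9.7095%.

+9.71%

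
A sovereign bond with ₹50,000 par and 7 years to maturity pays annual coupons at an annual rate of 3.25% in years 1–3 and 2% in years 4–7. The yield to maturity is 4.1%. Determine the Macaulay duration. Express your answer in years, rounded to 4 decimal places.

6.3927 years

Periodic yield y = 0.041. Discount each cash flow and weight by its year:
  t   CF        PV=CF/(1+0.041)^t    t·PV
  1     1,625.00     1,560.9990     1,560.9990
  2     1,625.00     1,499.5188     2,999.0375
  3     1,625.00     1,440.4599     4,321.3797
  4     1,000.00       851.5244     3,406.0975
  5     1,000.00       817.9869     4,089.9345
  6     1,000.00       785.7703     4,714.6219
  7    51,000.00    38,495.9525   269,471.6673
  Σ                 45,452.2118   290,563.7376
Price P = Σ PV = 45,452.2118.
Macaulay duration = Σ(t·PV) / P = 290,563.7376 / 45,452.2118 = 6.39273 years.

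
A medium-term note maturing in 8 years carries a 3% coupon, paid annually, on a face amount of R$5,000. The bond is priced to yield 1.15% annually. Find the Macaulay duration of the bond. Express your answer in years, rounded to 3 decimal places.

Periodic yield y = 0.0115. Discount each cash flow and weight by its year:
  t   CF        PV=CF/(1+0.0115)^t    t·PV
  1       150.00       148.2946       148.2946
  2       150.00       146.6086       293.2172
  3       150.00       144.9418       434.8253
  4       150.00       143.2939       573.1756
  5       150.00       141.6648       708.3238
  6       150.00       140.0541       840.3248
  7       150.00       138.4618       969.2328
  8     5,150.00     4,699.8082    37,598.4654
  Σ                  5,703.1278    41,565.8596
Price P = Σ PV = 5,703.1278.
Macaulay duration = Σ(t·PV) / P = 41,565.8596 / 5,703.1278 = 7.28826 years.

7.288 years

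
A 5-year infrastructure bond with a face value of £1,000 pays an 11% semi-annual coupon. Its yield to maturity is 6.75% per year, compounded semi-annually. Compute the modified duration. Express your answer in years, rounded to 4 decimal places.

Periodic yield y = 0.03375. First find Macaulay duration:
  t   CF        PV=CF/(1+0.03375)^t    t·PV
  1        55.00        53.2044        53.2044
  2        55.00        51.4673       102.9347
  3        55.00        49.7870       149.3611
  4        55.00        48.1616       192.6463
  5        55.00        46.5892       232.9459
  6        55.00        45.0681       270.4088
  7        55.00        43.5967       305.1772
  8        55.00        42.1734       337.3871
  9        55.00        40.7965       367.1686
  10    1,055.00       757.0024     7,570.0236
  Σ                  1,177.8466     9,581.2575
P = 1,177.8466; Macaulay duration = 9,581.2575 / 1,177.8466 = 8.13455 half-year periods = 4.06728 years.
Modified duration = D_Mac / (1 + y) = 4.06728 / 1.03375 = 3.93449 years.

3.9345 years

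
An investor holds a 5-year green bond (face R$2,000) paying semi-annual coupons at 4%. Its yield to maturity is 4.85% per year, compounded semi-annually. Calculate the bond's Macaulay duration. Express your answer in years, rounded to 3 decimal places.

4.571 years

Periodic yield y = 0.02425. Discount each cash flow and weight by its period:
  t   CF        PV=CF/(1+0.02425)^t    t·PV
  1        40.00        39.0530        39.0530
  2        40.00        38.1284        76.2567
  3        40.00        37.2256       111.6769
  4        40.00        36.3443       145.3771
  5        40.00        35.4838       177.4190
  6        40.00        34.6437       207.8621
  7        40.00        33.8235       236.7643
  8        40.00        33.0227       264.1814
  9        40.00        32.2408       290.1675
  10    2,040.00     1,605.3526    16,053.5262
  Σ                  1,925.3183    17,602.2842
Price P = Σ PV = 1,925.3183.
Macaulay duration = Σ(t·PV) / P = 17,602.2842 / 1,925.3183 = 9.14253 half-year periods.
In years: 9.14253 / 2 = 4.57127 years.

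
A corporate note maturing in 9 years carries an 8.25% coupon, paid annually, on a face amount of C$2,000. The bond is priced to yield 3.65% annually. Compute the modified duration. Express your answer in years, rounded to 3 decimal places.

Periodic yield y = 0.0365. First find Macaulay duration:
  t   CF        PV=CF/(1+0.0365)^t    t·PV
  1       165.00       159.1896       159.1896
  2       165.00       153.5838       307.1675
  3       165.00       148.1754       444.5261
  4       165.00       142.9574       571.8297
  5       165.00       137.9232       689.6161
  6       165.00       133.0663       798.3978
  7       165.00       128.3804       898.6630
  8       165.00       123.8595       990.8764
  9     2,165.00     1,567.9570    14,111.6128
  Σ                  2,695.0926    18,971.8791
P = 2,695.0926; Macaulay duration = 18,971.8791 / 2,695.0926 = 7.03942 years.
Modified duration = D_Mac / (1 + y) = 7.03942 / 1.0365 = 6.79153 years.

6.792 years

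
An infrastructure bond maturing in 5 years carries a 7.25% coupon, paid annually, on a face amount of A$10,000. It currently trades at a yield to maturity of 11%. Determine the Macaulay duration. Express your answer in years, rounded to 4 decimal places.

Periodic yield y = 0.11. Discount each cash flow and weight by its year:
  t   CF        PV=CF/(1+0.11)^t    t·PV
  1       725.00       653.1532       653.1532
  2       725.00       588.4263     1,176.8525
  3       725.00       530.1138     1,590.3413
  4       725.00       477.5800     1,910.3198
  5    10,725.00     6,364.7655    31,823.8275
  Σ                  8,614.0386    37,154.4942
Price P = Σ PV = 8,614.0386.
Macaulay duration = Σ(t·PV) / P = 37,154.4942 / 8,614.0386 = 4.31325 years.

4.3132 years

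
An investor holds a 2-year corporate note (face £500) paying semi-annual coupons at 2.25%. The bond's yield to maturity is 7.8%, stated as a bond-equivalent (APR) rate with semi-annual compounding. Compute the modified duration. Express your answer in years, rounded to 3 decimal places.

1.891 years

Periodic yield y = 0.039. First find Macaulay duration:
  t   CF        PV=CF/(1+0.039)^t    t·PV
  1        5.625         5.4139         5.4139
  2        5.625         5.2106        10.4213
  3        5.625         5.0151        15.0452
  4      505.625       433.8767     1,735.5069
  Σ                    449.5163     1,766.3872
P = 449.5163; Macaulay duration = 1,766.3872 / 449.5163 = 3.92953 half-year periods = 1.96476 years.
Modified duration = D_Mac / (1 + y) = 1.96476 / 1.039 = 1.89101 years.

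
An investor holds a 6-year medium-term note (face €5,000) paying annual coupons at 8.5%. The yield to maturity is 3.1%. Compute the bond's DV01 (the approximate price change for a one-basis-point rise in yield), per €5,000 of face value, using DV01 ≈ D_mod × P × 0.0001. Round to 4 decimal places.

Periodic yield y = 0.031.
  t   CF        PV=CF/(1+0.031)^t    t·PV
  1       425.00       412.2211       412.2211
  2       425.00       399.8265       799.6530
  3       425.00       387.8046     1,163.4137
  4       425.00       376.1441     1,504.5765
  5       425.00       364.8343     1,824.1713
  6     5,425.00     4,516.9757    27,101.8540
  Σ                  6,457.8063    32,805.8896
P = 6,457.8063; D_Mac = 5.08004 yrs; D_mod = 4.92729 yrs.
DV01 ≈ 4.92729 × 6,457.8063 × 0.0001 = 3.181949.

€3.1819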